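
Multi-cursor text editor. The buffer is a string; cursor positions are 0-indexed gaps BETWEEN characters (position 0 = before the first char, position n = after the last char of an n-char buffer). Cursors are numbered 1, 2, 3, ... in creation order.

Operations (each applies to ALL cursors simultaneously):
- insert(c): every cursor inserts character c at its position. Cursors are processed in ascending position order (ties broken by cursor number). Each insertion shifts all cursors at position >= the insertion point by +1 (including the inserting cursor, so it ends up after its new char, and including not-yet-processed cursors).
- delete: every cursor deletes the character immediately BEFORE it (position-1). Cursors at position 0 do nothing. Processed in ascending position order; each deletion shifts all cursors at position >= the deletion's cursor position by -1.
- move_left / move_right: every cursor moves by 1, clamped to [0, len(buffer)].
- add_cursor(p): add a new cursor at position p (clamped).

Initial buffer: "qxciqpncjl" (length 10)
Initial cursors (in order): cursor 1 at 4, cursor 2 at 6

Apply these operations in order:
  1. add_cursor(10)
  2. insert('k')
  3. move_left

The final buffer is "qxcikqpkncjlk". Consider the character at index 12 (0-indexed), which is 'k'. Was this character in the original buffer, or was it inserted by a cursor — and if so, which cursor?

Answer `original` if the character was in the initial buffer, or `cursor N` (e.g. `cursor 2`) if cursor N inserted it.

Answer: cursor 3

Derivation:
After op 1 (add_cursor(10)): buffer="qxciqpncjl" (len 10), cursors c1@4 c2@6 c3@10, authorship ..........
After op 2 (insert('k')): buffer="qxcikqpkncjlk" (len 13), cursors c1@5 c2@8 c3@13, authorship ....1..2....3
After op 3 (move_left): buffer="qxcikqpkncjlk" (len 13), cursors c1@4 c2@7 c3@12, authorship ....1..2....3
Authorship (.=original, N=cursor N): . . . . 1 . . 2 . . . . 3
Index 12: author = 3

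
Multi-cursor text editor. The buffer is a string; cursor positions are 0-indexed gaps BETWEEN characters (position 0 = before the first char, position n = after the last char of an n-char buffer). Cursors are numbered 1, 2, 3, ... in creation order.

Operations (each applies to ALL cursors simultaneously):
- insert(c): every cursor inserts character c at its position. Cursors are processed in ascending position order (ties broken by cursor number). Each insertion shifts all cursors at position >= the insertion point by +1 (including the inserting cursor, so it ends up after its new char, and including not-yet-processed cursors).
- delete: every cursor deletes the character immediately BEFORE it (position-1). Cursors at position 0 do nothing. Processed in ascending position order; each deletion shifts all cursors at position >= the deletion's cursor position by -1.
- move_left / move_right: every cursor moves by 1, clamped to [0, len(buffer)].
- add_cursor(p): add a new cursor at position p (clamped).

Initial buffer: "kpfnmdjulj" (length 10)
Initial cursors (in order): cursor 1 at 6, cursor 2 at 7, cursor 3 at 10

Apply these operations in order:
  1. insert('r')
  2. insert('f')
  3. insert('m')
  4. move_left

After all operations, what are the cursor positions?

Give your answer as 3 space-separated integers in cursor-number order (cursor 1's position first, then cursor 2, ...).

Answer: 8 12 18

Derivation:
After op 1 (insert('r')): buffer="kpfnmdrjruljr" (len 13), cursors c1@7 c2@9 c3@13, authorship ......1.2...3
After op 2 (insert('f')): buffer="kpfnmdrfjrfuljrf" (len 16), cursors c1@8 c2@11 c3@16, authorship ......11.22...33
After op 3 (insert('m')): buffer="kpfnmdrfmjrfmuljrfm" (len 19), cursors c1@9 c2@13 c3@19, authorship ......111.222...333
After op 4 (move_left): buffer="kpfnmdrfmjrfmuljrfm" (len 19), cursors c1@8 c2@12 c3@18, authorship ......111.222...333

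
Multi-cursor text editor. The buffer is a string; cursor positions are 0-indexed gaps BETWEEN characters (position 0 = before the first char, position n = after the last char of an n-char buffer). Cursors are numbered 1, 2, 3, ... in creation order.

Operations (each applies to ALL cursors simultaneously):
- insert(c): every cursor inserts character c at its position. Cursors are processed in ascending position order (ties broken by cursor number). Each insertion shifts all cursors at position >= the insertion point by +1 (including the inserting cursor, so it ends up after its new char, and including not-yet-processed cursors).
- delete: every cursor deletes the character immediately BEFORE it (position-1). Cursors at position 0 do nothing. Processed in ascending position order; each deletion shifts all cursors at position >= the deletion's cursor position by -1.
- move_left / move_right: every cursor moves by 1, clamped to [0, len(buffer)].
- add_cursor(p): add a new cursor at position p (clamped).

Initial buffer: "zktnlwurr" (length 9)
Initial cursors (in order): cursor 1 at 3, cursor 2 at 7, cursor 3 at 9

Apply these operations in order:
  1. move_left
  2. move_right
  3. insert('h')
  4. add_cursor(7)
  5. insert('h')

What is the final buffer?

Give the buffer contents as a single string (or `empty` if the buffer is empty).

Answer: zkthhnlwhuhhrrhh

Derivation:
After op 1 (move_left): buffer="zktnlwurr" (len 9), cursors c1@2 c2@6 c3@8, authorship .........
After op 2 (move_right): buffer="zktnlwurr" (len 9), cursors c1@3 c2@7 c3@9, authorship .........
After op 3 (insert('h')): buffer="zkthnlwuhrrh" (len 12), cursors c1@4 c2@9 c3@12, authorship ...1....2..3
After op 4 (add_cursor(7)): buffer="zkthnlwuhrrh" (len 12), cursors c1@4 c4@7 c2@9 c3@12, authorship ...1....2..3
After op 5 (insert('h')): buffer="zkthhnlwhuhhrrhh" (len 16), cursors c1@5 c4@9 c2@12 c3@16, authorship ...11...4.22..33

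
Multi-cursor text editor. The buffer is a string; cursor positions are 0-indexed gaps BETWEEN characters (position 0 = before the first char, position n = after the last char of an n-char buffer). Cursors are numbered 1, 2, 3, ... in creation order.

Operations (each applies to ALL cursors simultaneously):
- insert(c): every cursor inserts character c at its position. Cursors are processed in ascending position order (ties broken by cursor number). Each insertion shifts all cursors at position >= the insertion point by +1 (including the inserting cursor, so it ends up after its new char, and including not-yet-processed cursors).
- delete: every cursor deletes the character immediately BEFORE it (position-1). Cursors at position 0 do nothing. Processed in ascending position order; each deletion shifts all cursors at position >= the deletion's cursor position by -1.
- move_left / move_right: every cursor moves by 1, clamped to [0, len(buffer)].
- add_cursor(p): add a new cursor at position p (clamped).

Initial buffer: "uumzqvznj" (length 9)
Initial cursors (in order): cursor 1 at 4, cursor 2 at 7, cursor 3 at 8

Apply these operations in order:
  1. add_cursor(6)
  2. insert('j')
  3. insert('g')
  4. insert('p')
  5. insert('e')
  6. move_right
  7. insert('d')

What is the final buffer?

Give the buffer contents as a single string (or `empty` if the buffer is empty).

Answer: uumzjgpeqdvjgpezdjgpendjgpejd

Derivation:
After op 1 (add_cursor(6)): buffer="uumzqvznj" (len 9), cursors c1@4 c4@6 c2@7 c3@8, authorship .........
After op 2 (insert('j')): buffer="uumzjqvjzjnjj" (len 13), cursors c1@5 c4@8 c2@10 c3@12, authorship ....1..4.2.3.
After op 3 (insert('g')): buffer="uumzjgqvjgzjgnjgj" (len 17), cursors c1@6 c4@10 c2@13 c3@16, authorship ....11..44.22.33.
After op 4 (insert('p')): buffer="uumzjgpqvjgpzjgpnjgpj" (len 21), cursors c1@7 c4@12 c2@16 c3@20, authorship ....111..444.222.333.
After op 5 (insert('e')): buffer="uumzjgpeqvjgpezjgpenjgpej" (len 25), cursors c1@8 c4@14 c2@19 c3@24, authorship ....1111..4444.2222.3333.
After op 6 (move_right): buffer="uumzjgpeqvjgpezjgpenjgpej" (len 25), cursors c1@9 c4@15 c2@20 c3@25, authorship ....1111..4444.2222.3333.
After op 7 (insert('d')): buffer="uumzjgpeqdvjgpezdjgpendjgpejd" (len 29), cursors c1@10 c4@17 c2@23 c3@29, authorship ....1111.1.4444.42222.23333.3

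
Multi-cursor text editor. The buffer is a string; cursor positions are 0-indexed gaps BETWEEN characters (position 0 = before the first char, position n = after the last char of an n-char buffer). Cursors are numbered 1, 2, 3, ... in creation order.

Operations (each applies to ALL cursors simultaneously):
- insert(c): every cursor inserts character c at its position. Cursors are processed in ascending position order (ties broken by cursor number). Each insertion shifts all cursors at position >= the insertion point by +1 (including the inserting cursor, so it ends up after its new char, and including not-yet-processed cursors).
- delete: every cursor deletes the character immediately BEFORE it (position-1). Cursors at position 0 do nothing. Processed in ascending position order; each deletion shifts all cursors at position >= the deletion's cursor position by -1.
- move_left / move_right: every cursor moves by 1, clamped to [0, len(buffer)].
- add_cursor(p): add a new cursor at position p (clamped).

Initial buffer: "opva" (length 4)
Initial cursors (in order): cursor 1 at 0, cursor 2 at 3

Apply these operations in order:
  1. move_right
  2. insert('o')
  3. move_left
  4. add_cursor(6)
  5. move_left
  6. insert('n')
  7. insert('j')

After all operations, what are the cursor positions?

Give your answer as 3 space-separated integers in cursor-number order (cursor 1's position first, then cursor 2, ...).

After op 1 (move_right): buffer="opva" (len 4), cursors c1@1 c2@4, authorship ....
After op 2 (insert('o')): buffer="oopvao" (len 6), cursors c1@2 c2@6, authorship .1...2
After op 3 (move_left): buffer="oopvao" (len 6), cursors c1@1 c2@5, authorship .1...2
After op 4 (add_cursor(6)): buffer="oopvao" (len 6), cursors c1@1 c2@5 c3@6, authorship .1...2
After op 5 (move_left): buffer="oopvao" (len 6), cursors c1@0 c2@4 c3@5, authorship .1...2
After op 6 (insert('n')): buffer="noopvnano" (len 9), cursors c1@1 c2@6 c3@8, authorship 1.1..2.32
After op 7 (insert('j')): buffer="njoopvnjanjo" (len 12), cursors c1@2 c2@8 c3@11, authorship 11.1..22.332

Answer: 2 8 11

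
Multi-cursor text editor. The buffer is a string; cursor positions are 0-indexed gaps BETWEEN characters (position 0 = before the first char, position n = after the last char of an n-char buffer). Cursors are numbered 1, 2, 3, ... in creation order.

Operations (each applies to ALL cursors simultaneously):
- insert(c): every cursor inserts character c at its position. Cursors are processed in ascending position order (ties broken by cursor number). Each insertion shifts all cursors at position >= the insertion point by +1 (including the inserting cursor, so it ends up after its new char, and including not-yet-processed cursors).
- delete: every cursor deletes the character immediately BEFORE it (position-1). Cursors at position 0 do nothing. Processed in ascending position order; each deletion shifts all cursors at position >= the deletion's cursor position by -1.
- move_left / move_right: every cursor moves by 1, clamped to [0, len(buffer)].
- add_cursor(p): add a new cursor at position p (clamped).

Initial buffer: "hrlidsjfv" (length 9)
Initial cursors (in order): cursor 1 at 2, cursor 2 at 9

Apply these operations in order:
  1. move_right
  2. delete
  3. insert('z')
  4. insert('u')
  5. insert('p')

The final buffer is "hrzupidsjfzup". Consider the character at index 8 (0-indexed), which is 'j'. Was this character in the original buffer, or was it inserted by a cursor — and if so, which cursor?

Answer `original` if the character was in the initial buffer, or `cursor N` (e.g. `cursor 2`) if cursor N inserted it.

After op 1 (move_right): buffer="hrlidsjfv" (len 9), cursors c1@3 c2@9, authorship .........
After op 2 (delete): buffer="hridsjf" (len 7), cursors c1@2 c2@7, authorship .......
After op 3 (insert('z')): buffer="hrzidsjfz" (len 9), cursors c1@3 c2@9, authorship ..1.....2
After op 4 (insert('u')): buffer="hrzuidsjfzu" (len 11), cursors c1@4 c2@11, authorship ..11.....22
After op 5 (insert('p')): buffer="hrzupidsjfzup" (len 13), cursors c1@5 c2@13, authorship ..111.....222
Authorship (.=original, N=cursor N): . . 1 1 1 . . . . . 2 2 2
Index 8: author = original

Answer: original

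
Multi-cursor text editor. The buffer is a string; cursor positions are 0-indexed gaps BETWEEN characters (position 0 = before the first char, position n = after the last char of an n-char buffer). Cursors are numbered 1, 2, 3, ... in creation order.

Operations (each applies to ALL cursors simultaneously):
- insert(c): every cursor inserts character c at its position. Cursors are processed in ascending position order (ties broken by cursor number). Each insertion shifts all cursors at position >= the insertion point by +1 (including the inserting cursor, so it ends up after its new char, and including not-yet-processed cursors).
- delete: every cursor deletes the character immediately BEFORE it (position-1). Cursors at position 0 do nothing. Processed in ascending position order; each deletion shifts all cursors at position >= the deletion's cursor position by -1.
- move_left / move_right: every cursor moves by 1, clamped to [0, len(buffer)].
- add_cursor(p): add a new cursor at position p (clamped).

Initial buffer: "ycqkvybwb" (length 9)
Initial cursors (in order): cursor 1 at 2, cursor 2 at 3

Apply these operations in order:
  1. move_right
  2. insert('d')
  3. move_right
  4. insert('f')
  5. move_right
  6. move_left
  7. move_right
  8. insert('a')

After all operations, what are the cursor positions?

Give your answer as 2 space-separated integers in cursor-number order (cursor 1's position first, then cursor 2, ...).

Answer: 8 12

Derivation:
After op 1 (move_right): buffer="ycqkvybwb" (len 9), cursors c1@3 c2@4, authorship .........
After op 2 (insert('d')): buffer="ycqdkdvybwb" (len 11), cursors c1@4 c2@6, authorship ...1.2.....
After op 3 (move_right): buffer="ycqdkdvybwb" (len 11), cursors c1@5 c2@7, authorship ...1.2.....
After op 4 (insert('f')): buffer="ycqdkfdvfybwb" (len 13), cursors c1@6 c2@9, authorship ...1.12.2....
After op 5 (move_right): buffer="ycqdkfdvfybwb" (len 13), cursors c1@7 c2@10, authorship ...1.12.2....
After op 6 (move_left): buffer="ycqdkfdvfybwb" (len 13), cursors c1@6 c2@9, authorship ...1.12.2....
After op 7 (move_right): buffer="ycqdkfdvfybwb" (len 13), cursors c1@7 c2@10, authorship ...1.12.2....
After op 8 (insert('a')): buffer="ycqdkfdavfyabwb" (len 15), cursors c1@8 c2@12, authorship ...1.121.2.2...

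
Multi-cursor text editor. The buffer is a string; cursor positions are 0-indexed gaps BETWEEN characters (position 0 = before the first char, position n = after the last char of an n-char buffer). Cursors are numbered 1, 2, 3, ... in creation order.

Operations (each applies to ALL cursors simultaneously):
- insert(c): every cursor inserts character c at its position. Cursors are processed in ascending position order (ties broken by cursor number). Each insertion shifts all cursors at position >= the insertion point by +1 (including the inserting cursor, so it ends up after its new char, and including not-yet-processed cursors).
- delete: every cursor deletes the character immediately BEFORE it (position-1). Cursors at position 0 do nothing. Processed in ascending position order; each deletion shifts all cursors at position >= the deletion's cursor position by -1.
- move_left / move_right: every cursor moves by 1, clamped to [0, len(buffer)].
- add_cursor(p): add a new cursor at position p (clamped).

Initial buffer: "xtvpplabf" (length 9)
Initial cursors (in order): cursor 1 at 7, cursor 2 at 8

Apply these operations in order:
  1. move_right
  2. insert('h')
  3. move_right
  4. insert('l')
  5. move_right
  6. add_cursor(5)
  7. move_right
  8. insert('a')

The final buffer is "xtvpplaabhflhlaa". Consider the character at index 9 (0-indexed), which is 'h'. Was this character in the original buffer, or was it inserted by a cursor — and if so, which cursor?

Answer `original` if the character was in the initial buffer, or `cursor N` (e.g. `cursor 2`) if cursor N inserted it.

Answer: cursor 1

Derivation:
After op 1 (move_right): buffer="xtvpplabf" (len 9), cursors c1@8 c2@9, authorship .........
After op 2 (insert('h')): buffer="xtvpplabhfh" (len 11), cursors c1@9 c2@11, authorship ........1.2
After op 3 (move_right): buffer="xtvpplabhfh" (len 11), cursors c1@10 c2@11, authorship ........1.2
After op 4 (insert('l')): buffer="xtvpplabhflhl" (len 13), cursors c1@11 c2@13, authorship ........1.122
After op 5 (move_right): buffer="xtvpplabhflhl" (len 13), cursors c1@12 c2@13, authorship ........1.122
After op 6 (add_cursor(5)): buffer="xtvpplabhflhl" (len 13), cursors c3@5 c1@12 c2@13, authorship ........1.122
After op 7 (move_right): buffer="xtvpplabhflhl" (len 13), cursors c3@6 c1@13 c2@13, authorship ........1.122
After op 8 (insert('a')): buffer="xtvpplaabhflhlaa" (len 16), cursors c3@7 c1@16 c2@16, authorship ......3..1.12212
Authorship (.=original, N=cursor N): . . . . . . 3 . . 1 . 1 2 2 1 2
Index 9: author = 1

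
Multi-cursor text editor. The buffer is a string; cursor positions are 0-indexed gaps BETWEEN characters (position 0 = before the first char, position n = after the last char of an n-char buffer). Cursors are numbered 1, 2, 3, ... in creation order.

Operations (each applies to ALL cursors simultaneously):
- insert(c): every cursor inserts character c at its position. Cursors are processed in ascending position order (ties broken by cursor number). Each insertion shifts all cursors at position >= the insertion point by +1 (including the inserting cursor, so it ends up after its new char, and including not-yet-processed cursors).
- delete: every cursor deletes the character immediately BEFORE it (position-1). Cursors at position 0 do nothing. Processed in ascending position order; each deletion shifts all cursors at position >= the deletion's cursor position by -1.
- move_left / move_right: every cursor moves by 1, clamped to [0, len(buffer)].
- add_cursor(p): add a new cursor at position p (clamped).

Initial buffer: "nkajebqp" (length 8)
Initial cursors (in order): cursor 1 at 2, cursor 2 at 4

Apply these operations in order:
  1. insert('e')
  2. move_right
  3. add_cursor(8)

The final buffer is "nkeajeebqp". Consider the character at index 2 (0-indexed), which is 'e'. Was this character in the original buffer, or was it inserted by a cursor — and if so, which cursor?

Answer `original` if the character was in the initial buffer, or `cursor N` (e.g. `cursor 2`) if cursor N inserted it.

After op 1 (insert('e')): buffer="nkeajeebqp" (len 10), cursors c1@3 c2@6, authorship ..1..2....
After op 2 (move_right): buffer="nkeajeebqp" (len 10), cursors c1@4 c2@7, authorship ..1..2....
After op 3 (add_cursor(8)): buffer="nkeajeebqp" (len 10), cursors c1@4 c2@7 c3@8, authorship ..1..2....
Authorship (.=original, N=cursor N): . . 1 . . 2 . . . .
Index 2: author = 1

Answer: cursor 1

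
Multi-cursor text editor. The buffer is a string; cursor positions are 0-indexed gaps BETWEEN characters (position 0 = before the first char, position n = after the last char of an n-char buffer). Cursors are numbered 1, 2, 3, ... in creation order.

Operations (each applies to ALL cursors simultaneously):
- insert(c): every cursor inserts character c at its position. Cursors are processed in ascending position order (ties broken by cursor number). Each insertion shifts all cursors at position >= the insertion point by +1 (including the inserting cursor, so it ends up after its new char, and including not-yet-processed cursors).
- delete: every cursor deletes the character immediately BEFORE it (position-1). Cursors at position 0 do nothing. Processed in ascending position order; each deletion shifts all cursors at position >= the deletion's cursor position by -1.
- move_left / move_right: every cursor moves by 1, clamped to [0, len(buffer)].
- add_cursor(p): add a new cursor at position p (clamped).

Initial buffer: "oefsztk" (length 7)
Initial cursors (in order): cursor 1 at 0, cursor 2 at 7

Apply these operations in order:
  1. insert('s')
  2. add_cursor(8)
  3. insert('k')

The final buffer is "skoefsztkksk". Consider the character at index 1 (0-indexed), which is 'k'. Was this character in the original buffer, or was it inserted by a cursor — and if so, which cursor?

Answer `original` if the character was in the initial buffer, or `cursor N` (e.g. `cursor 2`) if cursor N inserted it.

After op 1 (insert('s')): buffer="soefsztks" (len 9), cursors c1@1 c2@9, authorship 1.......2
After op 2 (add_cursor(8)): buffer="soefsztks" (len 9), cursors c1@1 c3@8 c2@9, authorship 1.......2
After op 3 (insert('k')): buffer="skoefsztkksk" (len 12), cursors c1@2 c3@10 c2@12, authorship 11.......322
Authorship (.=original, N=cursor N): 1 1 . . . . . . . 3 2 2
Index 1: author = 1

Answer: cursor 1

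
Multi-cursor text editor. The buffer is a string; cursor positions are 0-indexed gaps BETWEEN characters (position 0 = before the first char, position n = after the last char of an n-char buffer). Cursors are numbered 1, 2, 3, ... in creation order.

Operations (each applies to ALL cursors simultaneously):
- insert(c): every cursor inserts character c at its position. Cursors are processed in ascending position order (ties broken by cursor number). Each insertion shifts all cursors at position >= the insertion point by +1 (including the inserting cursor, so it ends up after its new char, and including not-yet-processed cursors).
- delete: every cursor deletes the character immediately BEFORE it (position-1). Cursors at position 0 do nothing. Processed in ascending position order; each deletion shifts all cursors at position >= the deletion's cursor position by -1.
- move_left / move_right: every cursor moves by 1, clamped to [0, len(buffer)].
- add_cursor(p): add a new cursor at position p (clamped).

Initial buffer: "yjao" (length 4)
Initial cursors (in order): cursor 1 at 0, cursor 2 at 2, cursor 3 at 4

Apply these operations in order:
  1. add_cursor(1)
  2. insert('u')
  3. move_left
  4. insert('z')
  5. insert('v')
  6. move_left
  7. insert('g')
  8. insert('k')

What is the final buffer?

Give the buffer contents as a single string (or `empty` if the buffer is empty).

After op 1 (add_cursor(1)): buffer="yjao" (len 4), cursors c1@0 c4@1 c2@2 c3@4, authorship ....
After op 2 (insert('u')): buffer="uyujuaou" (len 8), cursors c1@1 c4@3 c2@5 c3@8, authorship 1.4.2..3
After op 3 (move_left): buffer="uyujuaou" (len 8), cursors c1@0 c4@2 c2@4 c3@7, authorship 1.4.2..3
After op 4 (insert('z')): buffer="zuyzujzuaozu" (len 12), cursors c1@1 c4@4 c2@7 c3@11, authorship 11.44.22..33
After op 5 (insert('v')): buffer="zvuyzvujzvuaozvu" (len 16), cursors c1@2 c4@6 c2@10 c3@15, authorship 111.444.222..333
After op 6 (move_left): buffer="zvuyzvujzvuaozvu" (len 16), cursors c1@1 c4@5 c2@9 c3@14, authorship 111.444.222..333
After op 7 (insert('g')): buffer="zgvuyzgvujzgvuaozgvu" (len 20), cursors c1@2 c4@7 c2@12 c3@18, authorship 1111.4444.2222..3333
After op 8 (insert('k')): buffer="zgkvuyzgkvujzgkvuaozgkvu" (len 24), cursors c1@3 c4@9 c2@15 c3@22, authorship 11111.44444.22222..33333

Answer: zgkvuyzgkvujzgkvuaozgkvu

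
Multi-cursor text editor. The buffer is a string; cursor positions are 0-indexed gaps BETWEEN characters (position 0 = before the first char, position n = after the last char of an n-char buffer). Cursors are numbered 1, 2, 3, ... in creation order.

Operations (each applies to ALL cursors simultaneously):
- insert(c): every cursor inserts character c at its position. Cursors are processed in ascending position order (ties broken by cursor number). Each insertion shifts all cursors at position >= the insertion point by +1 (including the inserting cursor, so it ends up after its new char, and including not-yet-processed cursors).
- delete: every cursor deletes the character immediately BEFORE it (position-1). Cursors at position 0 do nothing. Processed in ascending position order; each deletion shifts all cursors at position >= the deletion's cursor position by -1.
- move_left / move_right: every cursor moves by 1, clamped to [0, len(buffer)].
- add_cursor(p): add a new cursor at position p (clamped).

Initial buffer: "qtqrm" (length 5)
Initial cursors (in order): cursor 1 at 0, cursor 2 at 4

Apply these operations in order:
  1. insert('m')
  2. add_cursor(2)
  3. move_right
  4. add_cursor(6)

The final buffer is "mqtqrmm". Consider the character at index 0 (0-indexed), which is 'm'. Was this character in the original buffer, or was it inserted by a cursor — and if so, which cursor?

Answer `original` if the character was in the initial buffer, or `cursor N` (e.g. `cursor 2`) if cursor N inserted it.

After op 1 (insert('m')): buffer="mqtqrmm" (len 7), cursors c1@1 c2@6, authorship 1....2.
After op 2 (add_cursor(2)): buffer="mqtqrmm" (len 7), cursors c1@1 c3@2 c2@6, authorship 1....2.
After op 3 (move_right): buffer="mqtqrmm" (len 7), cursors c1@2 c3@3 c2@7, authorship 1....2.
After op 4 (add_cursor(6)): buffer="mqtqrmm" (len 7), cursors c1@2 c3@3 c4@6 c2@7, authorship 1....2.
Authorship (.=original, N=cursor N): 1 . . . . 2 .
Index 0: author = 1

Answer: cursor 1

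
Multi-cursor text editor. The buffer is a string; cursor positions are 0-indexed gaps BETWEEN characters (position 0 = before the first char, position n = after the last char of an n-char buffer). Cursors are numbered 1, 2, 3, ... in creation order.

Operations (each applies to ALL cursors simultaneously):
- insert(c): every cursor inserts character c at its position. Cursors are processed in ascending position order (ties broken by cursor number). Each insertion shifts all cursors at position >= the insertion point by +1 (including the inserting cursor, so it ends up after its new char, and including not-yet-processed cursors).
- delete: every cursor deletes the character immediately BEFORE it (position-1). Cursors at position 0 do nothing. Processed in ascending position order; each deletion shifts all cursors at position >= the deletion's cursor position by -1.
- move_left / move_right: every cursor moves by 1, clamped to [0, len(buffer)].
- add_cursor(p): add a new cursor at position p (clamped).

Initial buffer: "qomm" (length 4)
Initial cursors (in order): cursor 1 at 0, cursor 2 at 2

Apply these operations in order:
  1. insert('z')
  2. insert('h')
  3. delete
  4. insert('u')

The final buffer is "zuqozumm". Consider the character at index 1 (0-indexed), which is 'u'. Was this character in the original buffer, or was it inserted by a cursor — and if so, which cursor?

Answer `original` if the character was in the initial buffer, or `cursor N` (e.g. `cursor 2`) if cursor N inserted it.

Answer: cursor 1

Derivation:
After op 1 (insert('z')): buffer="zqozmm" (len 6), cursors c1@1 c2@4, authorship 1..2..
After op 2 (insert('h')): buffer="zhqozhmm" (len 8), cursors c1@2 c2@6, authorship 11..22..
After op 3 (delete): buffer="zqozmm" (len 6), cursors c1@1 c2@4, authorship 1..2..
After op 4 (insert('u')): buffer="zuqozumm" (len 8), cursors c1@2 c2@6, authorship 11..22..
Authorship (.=original, N=cursor N): 1 1 . . 2 2 . .
Index 1: author = 1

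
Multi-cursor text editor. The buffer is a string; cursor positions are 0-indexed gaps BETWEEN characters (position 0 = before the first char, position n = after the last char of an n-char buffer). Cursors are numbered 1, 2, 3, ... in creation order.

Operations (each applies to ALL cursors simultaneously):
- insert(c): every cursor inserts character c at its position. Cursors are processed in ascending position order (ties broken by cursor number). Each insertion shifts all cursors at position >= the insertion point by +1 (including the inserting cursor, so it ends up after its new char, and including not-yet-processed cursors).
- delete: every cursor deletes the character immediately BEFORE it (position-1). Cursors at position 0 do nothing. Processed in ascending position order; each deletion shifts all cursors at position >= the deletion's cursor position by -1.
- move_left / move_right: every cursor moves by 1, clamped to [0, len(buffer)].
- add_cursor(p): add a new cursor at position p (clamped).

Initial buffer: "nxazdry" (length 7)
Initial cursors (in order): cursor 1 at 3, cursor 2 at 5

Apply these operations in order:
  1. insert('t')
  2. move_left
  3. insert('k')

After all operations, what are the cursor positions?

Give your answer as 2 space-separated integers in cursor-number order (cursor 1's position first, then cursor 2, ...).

After op 1 (insert('t')): buffer="nxatzdtry" (len 9), cursors c1@4 c2@7, authorship ...1..2..
After op 2 (move_left): buffer="nxatzdtry" (len 9), cursors c1@3 c2@6, authorship ...1..2..
After op 3 (insert('k')): buffer="nxaktzdktry" (len 11), cursors c1@4 c2@8, authorship ...11..22..

Answer: 4 8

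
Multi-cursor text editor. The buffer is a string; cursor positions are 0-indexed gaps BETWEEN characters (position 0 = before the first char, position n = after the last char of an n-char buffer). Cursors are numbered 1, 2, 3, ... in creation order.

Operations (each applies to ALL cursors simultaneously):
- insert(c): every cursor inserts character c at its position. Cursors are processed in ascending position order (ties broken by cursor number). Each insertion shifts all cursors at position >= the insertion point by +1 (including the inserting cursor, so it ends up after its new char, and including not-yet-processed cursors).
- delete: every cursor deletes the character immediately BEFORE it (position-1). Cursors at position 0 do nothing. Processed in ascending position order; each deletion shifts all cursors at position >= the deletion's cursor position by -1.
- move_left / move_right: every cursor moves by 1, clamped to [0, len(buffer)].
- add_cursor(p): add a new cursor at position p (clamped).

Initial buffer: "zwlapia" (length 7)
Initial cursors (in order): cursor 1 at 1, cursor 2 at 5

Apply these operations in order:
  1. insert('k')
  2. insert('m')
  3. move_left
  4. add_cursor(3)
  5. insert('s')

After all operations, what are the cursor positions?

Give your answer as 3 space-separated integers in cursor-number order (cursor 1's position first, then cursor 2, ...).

After op 1 (insert('k')): buffer="zkwlapkia" (len 9), cursors c1@2 c2@7, authorship .1....2..
After op 2 (insert('m')): buffer="zkmwlapkmia" (len 11), cursors c1@3 c2@9, authorship .11....22..
After op 3 (move_left): buffer="zkmwlapkmia" (len 11), cursors c1@2 c2@8, authorship .11....22..
After op 4 (add_cursor(3)): buffer="zkmwlapkmia" (len 11), cursors c1@2 c3@3 c2@8, authorship .11....22..
After op 5 (insert('s')): buffer="zksmswlapksmia" (len 14), cursors c1@3 c3@5 c2@11, authorship .1113....222..

Answer: 3 11 5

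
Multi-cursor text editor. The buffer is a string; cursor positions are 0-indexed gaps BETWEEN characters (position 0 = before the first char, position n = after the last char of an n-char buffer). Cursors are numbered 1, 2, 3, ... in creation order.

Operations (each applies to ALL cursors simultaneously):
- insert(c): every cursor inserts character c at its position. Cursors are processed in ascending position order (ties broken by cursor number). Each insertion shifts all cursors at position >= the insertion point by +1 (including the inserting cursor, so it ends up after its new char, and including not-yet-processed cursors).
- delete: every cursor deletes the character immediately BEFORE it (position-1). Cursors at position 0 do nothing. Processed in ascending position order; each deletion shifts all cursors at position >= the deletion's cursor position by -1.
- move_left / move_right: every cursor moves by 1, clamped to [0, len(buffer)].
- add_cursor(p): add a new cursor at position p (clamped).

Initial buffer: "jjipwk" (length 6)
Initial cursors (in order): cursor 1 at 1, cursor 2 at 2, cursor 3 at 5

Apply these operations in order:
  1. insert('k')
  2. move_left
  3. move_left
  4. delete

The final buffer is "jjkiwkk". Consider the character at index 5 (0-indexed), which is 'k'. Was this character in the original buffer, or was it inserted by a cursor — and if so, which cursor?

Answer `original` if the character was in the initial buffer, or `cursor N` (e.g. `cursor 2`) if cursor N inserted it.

After op 1 (insert('k')): buffer="jkjkipwkk" (len 9), cursors c1@2 c2@4 c3@8, authorship .1.2...3.
After op 2 (move_left): buffer="jkjkipwkk" (len 9), cursors c1@1 c2@3 c3@7, authorship .1.2...3.
After op 3 (move_left): buffer="jkjkipwkk" (len 9), cursors c1@0 c2@2 c3@6, authorship .1.2...3.
After op 4 (delete): buffer="jjkiwkk" (len 7), cursors c1@0 c2@1 c3@4, authorship ..2..3.
Authorship (.=original, N=cursor N): . . 2 . . 3 .
Index 5: author = 3

Answer: cursor 3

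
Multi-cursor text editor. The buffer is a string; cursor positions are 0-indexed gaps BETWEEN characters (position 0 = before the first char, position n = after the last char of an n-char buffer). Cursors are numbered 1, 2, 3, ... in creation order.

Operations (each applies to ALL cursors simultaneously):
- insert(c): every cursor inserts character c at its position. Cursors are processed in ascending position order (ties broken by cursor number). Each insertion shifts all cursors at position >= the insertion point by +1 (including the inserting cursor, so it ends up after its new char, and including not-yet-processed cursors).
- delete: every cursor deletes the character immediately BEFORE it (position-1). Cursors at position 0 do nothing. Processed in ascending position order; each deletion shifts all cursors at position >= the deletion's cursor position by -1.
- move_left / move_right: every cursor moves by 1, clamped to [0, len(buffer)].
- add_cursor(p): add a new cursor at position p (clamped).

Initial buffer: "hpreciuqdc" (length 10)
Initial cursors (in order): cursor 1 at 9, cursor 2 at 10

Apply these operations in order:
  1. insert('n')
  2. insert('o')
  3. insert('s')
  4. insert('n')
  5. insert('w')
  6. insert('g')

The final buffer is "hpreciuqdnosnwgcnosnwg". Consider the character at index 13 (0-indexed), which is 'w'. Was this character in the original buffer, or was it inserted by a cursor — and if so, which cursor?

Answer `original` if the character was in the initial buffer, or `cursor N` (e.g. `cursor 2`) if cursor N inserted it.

Answer: cursor 1

Derivation:
After op 1 (insert('n')): buffer="hpreciuqdncn" (len 12), cursors c1@10 c2@12, authorship .........1.2
After op 2 (insert('o')): buffer="hpreciuqdnocno" (len 14), cursors c1@11 c2@14, authorship .........11.22
After op 3 (insert('s')): buffer="hpreciuqdnoscnos" (len 16), cursors c1@12 c2@16, authorship .........111.222
After op 4 (insert('n')): buffer="hpreciuqdnosncnosn" (len 18), cursors c1@13 c2@18, authorship .........1111.2222
After op 5 (insert('w')): buffer="hpreciuqdnosnwcnosnw" (len 20), cursors c1@14 c2@20, authorship .........11111.22222
After op 6 (insert('g')): buffer="hpreciuqdnosnwgcnosnwg" (len 22), cursors c1@15 c2@22, authorship .........111111.222222
Authorship (.=original, N=cursor N): . . . . . . . . . 1 1 1 1 1 1 . 2 2 2 2 2 2
Index 13: author = 1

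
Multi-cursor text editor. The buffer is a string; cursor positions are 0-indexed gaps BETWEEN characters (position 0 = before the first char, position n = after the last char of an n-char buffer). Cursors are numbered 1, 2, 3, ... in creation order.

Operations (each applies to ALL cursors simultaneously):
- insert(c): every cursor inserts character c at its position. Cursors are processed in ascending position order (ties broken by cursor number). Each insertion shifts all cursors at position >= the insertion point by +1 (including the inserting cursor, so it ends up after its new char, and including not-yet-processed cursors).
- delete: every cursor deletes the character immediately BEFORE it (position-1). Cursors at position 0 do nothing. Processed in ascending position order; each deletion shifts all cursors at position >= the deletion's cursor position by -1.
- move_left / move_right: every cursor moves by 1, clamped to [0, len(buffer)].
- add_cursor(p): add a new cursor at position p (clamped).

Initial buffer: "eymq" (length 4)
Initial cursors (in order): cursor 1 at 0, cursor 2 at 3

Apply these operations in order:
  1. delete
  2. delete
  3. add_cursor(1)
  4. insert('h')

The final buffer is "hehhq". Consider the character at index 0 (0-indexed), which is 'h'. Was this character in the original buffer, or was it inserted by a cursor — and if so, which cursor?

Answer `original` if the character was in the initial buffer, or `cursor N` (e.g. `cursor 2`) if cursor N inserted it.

Answer: cursor 1

Derivation:
After op 1 (delete): buffer="eyq" (len 3), cursors c1@0 c2@2, authorship ...
After op 2 (delete): buffer="eq" (len 2), cursors c1@0 c2@1, authorship ..
After op 3 (add_cursor(1)): buffer="eq" (len 2), cursors c1@0 c2@1 c3@1, authorship ..
After op 4 (insert('h')): buffer="hehhq" (len 5), cursors c1@1 c2@4 c3@4, authorship 1.23.
Authorship (.=original, N=cursor N): 1 . 2 3 .
Index 0: author = 1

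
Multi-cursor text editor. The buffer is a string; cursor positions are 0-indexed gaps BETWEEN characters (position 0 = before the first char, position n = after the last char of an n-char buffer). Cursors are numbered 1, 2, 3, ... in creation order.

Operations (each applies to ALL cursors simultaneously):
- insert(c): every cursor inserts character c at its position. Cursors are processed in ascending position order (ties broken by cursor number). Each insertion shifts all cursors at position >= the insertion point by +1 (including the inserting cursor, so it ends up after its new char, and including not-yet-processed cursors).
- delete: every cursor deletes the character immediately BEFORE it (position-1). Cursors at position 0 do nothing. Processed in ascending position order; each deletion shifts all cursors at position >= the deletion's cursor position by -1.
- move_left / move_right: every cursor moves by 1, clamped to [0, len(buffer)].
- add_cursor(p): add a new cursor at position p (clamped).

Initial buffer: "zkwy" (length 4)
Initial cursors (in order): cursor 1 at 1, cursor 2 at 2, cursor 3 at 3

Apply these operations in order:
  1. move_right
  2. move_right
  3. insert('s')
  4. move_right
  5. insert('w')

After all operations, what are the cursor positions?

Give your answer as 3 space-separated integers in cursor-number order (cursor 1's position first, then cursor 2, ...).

After op 1 (move_right): buffer="zkwy" (len 4), cursors c1@2 c2@3 c3@4, authorship ....
After op 2 (move_right): buffer="zkwy" (len 4), cursors c1@3 c2@4 c3@4, authorship ....
After op 3 (insert('s')): buffer="zkwsyss" (len 7), cursors c1@4 c2@7 c3@7, authorship ...1.23
After op 4 (move_right): buffer="zkwsyss" (len 7), cursors c1@5 c2@7 c3@7, authorship ...1.23
After op 5 (insert('w')): buffer="zkwsywssww" (len 10), cursors c1@6 c2@10 c3@10, authorship ...1.12323

Answer: 6 10 10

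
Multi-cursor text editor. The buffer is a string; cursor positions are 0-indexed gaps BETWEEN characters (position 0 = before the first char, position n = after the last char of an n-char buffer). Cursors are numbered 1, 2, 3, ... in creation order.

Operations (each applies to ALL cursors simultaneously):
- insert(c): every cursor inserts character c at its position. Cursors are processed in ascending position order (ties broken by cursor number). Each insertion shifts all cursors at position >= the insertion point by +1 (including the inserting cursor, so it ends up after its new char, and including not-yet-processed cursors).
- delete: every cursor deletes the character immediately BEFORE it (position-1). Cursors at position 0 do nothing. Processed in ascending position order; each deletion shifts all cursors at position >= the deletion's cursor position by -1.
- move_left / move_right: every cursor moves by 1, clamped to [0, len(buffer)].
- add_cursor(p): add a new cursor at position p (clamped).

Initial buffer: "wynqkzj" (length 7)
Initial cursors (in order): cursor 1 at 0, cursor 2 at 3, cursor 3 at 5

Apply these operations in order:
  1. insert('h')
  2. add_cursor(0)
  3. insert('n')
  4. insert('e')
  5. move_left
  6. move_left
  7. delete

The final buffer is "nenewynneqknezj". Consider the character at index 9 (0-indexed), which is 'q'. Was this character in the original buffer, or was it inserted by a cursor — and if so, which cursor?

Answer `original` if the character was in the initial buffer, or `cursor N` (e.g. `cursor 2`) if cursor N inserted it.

After op 1 (insert('h')): buffer="hwynhqkhzj" (len 10), cursors c1@1 c2@5 c3@8, authorship 1...2..3..
After op 2 (add_cursor(0)): buffer="hwynhqkhzj" (len 10), cursors c4@0 c1@1 c2@5 c3@8, authorship 1...2..3..
After op 3 (insert('n')): buffer="nhnwynhnqkhnzj" (len 14), cursors c4@1 c1@3 c2@8 c3@12, authorship 411...22..33..
After op 4 (insert('e')): buffer="nehnewynhneqkhnezj" (len 18), cursors c4@2 c1@5 c2@11 c3@16, authorship 44111...222..333..
After op 5 (move_left): buffer="nehnewynhneqkhnezj" (len 18), cursors c4@1 c1@4 c2@10 c3@15, authorship 44111...222..333..
After op 6 (move_left): buffer="nehnewynhneqkhnezj" (len 18), cursors c4@0 c1@3 c2@9 c3@14, authorship 44111...222..333..
After op 7 (delete): buffer="nenewynneqknezj" (len 15), cursors c4@0 c1@2 c2@7 c3@11, authorship 4411...22..33..
Authorship (.=original, N=cursor N): 4 4 1 1 . . . 2 2 . . 3 3 . .
Index 9: author = original

Answer: original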